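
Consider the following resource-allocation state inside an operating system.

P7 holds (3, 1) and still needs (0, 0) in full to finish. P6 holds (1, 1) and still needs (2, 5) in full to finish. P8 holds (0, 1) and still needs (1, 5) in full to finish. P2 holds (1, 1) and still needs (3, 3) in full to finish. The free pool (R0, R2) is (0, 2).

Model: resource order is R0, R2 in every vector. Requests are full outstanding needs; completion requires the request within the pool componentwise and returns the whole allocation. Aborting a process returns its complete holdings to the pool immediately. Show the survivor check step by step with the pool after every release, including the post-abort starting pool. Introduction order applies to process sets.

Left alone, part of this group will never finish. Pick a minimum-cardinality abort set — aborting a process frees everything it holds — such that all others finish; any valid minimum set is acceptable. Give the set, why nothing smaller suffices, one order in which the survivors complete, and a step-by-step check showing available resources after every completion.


Minimum abort set: P6.
Key observation: P8 had no path to completion before; after the abort of P6 ((1, 1) returned), step 3 is where it fits.
No smaller set exists: with zero aborts the deadlock remains.
The survivors complete as P7, P2, P8. Check, step by step (starting from the post-abort pool):
  pool = (1, 3)
  P7 needs (0, 0) <= (1, 3) -> finishes; pool += (3, 1) = (4, 4)
  P2 needs (3, 3) <= (4, 4) -> finishes; pool += (1, 1) = (5, 5)
  P8 needs (1, 5) <= (5, 5) -> finishes; pool += (0, 1) = (5, 6)


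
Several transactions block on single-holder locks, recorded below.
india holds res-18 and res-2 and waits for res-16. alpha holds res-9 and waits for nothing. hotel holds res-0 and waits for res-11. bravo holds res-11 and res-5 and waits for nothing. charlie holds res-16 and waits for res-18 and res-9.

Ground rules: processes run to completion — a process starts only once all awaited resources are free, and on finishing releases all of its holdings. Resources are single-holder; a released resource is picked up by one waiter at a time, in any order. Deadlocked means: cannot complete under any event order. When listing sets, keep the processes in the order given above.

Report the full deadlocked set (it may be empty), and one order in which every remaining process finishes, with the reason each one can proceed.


The deadlocked set is india and charlie.
Key observation: the loop india -> charlie -> india blocks itself forever; no other process is dragged down with it.
The rest can finish in the order alpha, bravo, hotel.
Check, step by step:
  alpha: no waits; runs immediately, freeing res-9
  bravo: no waits; runs immediately, freeing res-11 and res-5
  hotel: everything it awaited (res-11) is free; runs, freeing res-0


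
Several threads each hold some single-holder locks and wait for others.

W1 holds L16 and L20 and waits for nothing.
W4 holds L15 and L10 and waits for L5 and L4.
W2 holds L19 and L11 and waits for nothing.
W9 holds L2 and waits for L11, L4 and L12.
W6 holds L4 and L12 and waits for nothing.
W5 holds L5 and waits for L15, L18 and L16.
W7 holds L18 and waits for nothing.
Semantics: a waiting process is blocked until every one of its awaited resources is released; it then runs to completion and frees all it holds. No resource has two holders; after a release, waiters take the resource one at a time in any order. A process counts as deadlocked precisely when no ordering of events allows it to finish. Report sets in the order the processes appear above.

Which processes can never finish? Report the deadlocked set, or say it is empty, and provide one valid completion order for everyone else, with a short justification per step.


Deadlocked set: W4 and W5.
Key observation: nobody on the ring W4 -> W5 -> W4 can start until another member finishes, which never happens; no other process is dragged down with it.
A valid finishing order for the others: W6, W7, W2, W9, W1.
Verifying each step:
  W6: no waits; runs immediately, freeing L4 and L12
  W7: no waits; runs immediately, freeing L18
  W2: no waits; runs immediately, freeing L19 and L11
  W9: everything it awaited (L11, L4 and L12) is free; runs, freeing L2
  W1: no waits; runs immediately, freeing L16 and L20


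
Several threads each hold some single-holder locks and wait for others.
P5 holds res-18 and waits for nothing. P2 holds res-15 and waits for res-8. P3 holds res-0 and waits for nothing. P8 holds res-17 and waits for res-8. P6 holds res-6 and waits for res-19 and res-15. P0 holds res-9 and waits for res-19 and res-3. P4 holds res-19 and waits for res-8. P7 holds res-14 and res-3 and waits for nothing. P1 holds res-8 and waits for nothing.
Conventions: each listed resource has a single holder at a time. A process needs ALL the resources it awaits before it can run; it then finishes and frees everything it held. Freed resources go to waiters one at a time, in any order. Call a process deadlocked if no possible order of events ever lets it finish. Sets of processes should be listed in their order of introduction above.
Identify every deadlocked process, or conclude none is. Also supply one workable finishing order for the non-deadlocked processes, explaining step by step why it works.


Nothing here is deadlocked.
Key observation: every chain of waits terminates; starting from the processes that wait on nothing, all the rest unlock in turn.
One completion order for the rest: P1, P2, P4, P5, P6, P7, P8, P0, P3.
Verifying each step:
  run P1 (it waits on nothing); releases res-8
  P2 waits on res-8 — all released -> runs and releases res-15
  P4 waits on res-8 — all released -> runs and releases res-19
  run P5 (it waits on nothing); releases res-18
  P6 waits on res-19 and res-15 — all released -> runs and releases res-6
  run P7 (it waits on nothing); releases res-14 and res-3
  P8 waits on res-8 — all released -> runs and releases res-17
  P0 waits on res-19 and res-3 — all released -> runs and releases res-9
  run P3 (it waits on nothing); releases res-0


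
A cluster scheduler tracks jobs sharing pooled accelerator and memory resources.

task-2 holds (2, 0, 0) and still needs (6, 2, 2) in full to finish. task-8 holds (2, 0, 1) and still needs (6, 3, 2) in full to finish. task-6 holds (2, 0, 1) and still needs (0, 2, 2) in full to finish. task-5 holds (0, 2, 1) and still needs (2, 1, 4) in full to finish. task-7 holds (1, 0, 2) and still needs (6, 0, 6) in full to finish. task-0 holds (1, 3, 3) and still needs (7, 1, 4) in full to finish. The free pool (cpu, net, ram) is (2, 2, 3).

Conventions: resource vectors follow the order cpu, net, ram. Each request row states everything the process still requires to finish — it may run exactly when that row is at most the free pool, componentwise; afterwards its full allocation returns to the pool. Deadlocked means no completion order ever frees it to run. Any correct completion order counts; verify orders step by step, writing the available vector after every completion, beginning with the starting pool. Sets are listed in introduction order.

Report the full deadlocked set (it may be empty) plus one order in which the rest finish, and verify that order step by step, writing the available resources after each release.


Deadlocked: task-2, task-8, task-7 and task-0.
Key observation: task-6, task-5 can finish, but then (4, 4, 5) is all there is, and the blocked group's cpu demands exceed it.
A valid finishing order for the others: task-6, task-5. Step-by-step check:
  pool = (2, 2, 3)
  run task-6 (needs (0, 2, 2), free (2, 2, 3)); after release of (2, 0, 1) the pool is (4, 2, 4)
  run task-5 (needs (2, 1, 4), free (4, 2, 4)); after release of (0, 2, 1) the pool is (4, 4, 5)
The stuck group stays short no matter what:
  task-2 still needs (6, 2, 2) but only (4, 4, 5) is free — short on cpu
  task-8 still needs (6, 3, 2) but only (4, 4, 5) is free — short on cpu
  task-7 still needs (6, 0, 6) but only (4, 4, 5) is free — short on cpu and ram
  task-0 still needs (7, 1, 4) but only (4, 4, 5) is free — short on cpu


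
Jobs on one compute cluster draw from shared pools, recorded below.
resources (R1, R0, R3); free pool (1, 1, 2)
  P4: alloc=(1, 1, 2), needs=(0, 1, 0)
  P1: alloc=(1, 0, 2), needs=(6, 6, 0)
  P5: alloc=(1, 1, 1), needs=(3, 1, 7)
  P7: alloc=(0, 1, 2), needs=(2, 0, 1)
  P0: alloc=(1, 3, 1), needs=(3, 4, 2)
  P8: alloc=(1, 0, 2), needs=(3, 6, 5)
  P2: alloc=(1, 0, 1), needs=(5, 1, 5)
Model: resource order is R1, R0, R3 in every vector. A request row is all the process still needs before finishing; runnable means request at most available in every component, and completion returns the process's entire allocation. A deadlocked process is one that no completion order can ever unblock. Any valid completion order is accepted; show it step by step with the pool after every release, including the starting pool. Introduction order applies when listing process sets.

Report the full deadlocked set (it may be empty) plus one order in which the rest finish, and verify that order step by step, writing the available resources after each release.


Deadlocked: P1, P5, P0, P8 and P2.
Key observation: once P4, P7 finish, the pool peaks at (2, 3, 6) — and every remaining process still needs more R1 than that.
A valid finishing order for the others: P4, P7. Check, step by step:
  pool = (1, 1, 2)
  P4: need (0, 1, 0) fits (1, 1, 2); releases (1, 1, 2), pool now (2, 2, 4)
  P7: need (2, 0, 1) fits (2, 2, 4); releases (0, 1, 2), pool now (2, 3, 6)
The stuck group stays short no matter what:
  P1 still needs (6, 6, 0) but only (2, 3, 6) is free — short on R1 and R0
  P5 still needs (3, 1, 7) but only (2, 3, 6) is free — short on R1 and R3
  P0 still needs (3, 4, 2) but only (2, 3, 6) is free — short on R1 and R0
  P8 still needs (3, 6, 5) but only (2, 3, 6) is free — short on R1 and R0
  P2 still needs (5, 1, 5) but only (2, 3, 6) is free — short on R1


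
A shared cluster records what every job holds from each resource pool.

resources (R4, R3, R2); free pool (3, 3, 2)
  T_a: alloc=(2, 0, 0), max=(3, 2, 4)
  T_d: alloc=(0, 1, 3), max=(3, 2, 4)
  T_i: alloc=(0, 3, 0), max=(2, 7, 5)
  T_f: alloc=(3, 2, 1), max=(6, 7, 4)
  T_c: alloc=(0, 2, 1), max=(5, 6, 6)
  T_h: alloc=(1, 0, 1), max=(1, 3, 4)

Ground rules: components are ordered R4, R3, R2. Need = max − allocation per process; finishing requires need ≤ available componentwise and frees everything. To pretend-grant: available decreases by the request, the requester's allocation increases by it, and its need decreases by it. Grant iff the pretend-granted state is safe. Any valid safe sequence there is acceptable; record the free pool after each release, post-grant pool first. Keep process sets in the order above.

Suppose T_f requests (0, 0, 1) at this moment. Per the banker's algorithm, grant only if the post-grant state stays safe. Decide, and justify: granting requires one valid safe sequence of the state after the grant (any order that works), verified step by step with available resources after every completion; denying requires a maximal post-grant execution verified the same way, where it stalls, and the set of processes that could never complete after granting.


GRANT: granting preserves safety; a valid post-grant sequence is T_d, T_h, T_a, T_c, T_i, T_f.
Key observation: (3, 3, 1) free after granting still covers T_d first, and each release covers the next.
Verifying the post-grant state step by step:
  pool = (3, 3, 1)
  T_d: need (3, 1, 1) fits (3, 3, 1); releases (0, 1, 3), pool now (3, 4, 4)
  T_h: need (0, 3, 3) fits (3, 4, 4); releases (1, 0, 1), pool now (4, 4, 5)
  T_a: need (1, 2, 4) fits (4, 4, 5); releases (2, 0, 0), pool now (6, 4, 5)
  T_c: need (5, 4, 5) fits (6, 4, 5); releases (0, 2, 1), pool now (6, 6, 6)
  T_i: need (2, 4, 5) fits (6, 6, 6); releases (0, 3, 0), pool now (6, 9, 6)
  T_f: need (3, 5, 2) fits (6, 9, 6); releases (3, 2, 2), pool now (9, 11, 8)


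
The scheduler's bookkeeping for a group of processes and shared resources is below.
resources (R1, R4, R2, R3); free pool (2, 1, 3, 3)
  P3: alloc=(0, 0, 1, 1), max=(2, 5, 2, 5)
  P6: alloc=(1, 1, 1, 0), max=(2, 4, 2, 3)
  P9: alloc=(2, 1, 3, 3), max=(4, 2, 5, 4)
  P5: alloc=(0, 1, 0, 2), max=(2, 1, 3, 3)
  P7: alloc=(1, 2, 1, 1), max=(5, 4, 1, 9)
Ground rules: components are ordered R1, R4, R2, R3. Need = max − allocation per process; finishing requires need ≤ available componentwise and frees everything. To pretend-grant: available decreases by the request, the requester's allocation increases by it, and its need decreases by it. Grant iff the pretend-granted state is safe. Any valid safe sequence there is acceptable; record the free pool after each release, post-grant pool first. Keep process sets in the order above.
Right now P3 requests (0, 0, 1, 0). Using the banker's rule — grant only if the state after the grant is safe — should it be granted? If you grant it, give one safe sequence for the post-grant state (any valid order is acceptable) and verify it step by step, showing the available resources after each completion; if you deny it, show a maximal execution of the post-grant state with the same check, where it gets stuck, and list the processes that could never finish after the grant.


GRANT. The post-grant state is safe; one safe sequence: P9, P5, P7, P3, P6.
Key observation: after the grant the pool drops to (2, 1, 2, 3), which still lets P9 finish first and unwind the rest.
Step-by-step check of the post-grant state:
  pool = (2, 1, 2, 3)
  run P9 (needs (2, 1, 2, 1), free (2, 1, 2, 3)); after release of (2, 1, 3, 3) the pool is (4, 2, 5, 6)
  run P5 (needs (2, 0, 3, 1), free (4, 2, 5, 6)); after release of (0, 1, 0, 2) the pool is (4, 3, 5, 8)
  run P7 (needs (4, 2, 0, 8), free (4, 3, 5, 8)); after release of (1, 2, 1, 1) the pool is (5, 5, 6, 9)
  run P3 (needs (2, 5, 0, 4), free (5, 5, 6, 9)); after release of (0, 0, 2, 1) the pool is (5, 5, 8, 10)
  run P6 (needs (1, 3, 1, 3), free (5, 5, 8, 10)); after release of (1, 1, 1, 0) the pool is (6, 6, 9, 10)


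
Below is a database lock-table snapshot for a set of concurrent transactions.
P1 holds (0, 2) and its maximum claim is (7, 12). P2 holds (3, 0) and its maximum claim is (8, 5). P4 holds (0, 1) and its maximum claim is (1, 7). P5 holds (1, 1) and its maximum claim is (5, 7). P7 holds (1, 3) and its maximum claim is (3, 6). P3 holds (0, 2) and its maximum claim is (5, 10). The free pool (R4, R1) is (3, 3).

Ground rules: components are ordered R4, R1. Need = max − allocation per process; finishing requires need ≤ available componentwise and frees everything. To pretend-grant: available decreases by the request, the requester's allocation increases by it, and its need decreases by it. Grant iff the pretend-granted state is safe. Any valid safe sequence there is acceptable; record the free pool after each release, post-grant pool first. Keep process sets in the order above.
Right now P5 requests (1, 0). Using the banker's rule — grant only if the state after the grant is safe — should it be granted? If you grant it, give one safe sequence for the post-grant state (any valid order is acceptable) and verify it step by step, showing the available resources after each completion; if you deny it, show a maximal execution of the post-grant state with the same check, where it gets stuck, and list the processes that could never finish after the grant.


GRANT: granting preserves safety; a valid post-grant sequence is P7, P5, P4, P2, P3, P1.
Key observation: the grant leaves (2, 3) free — enough for P7, whose release restarts the cascade.
Verifying the post-grant state step by step:
  pool = (2, 3)
  P7: need (2, 3) fits (2, 3); releases (1, 3), pool now (3, 6)
  P5: need (3, 6) fits (3, 6); releases (2, 1), pool now (5, 7)
  P4: need (1, 6) fits (5, 7); releases (0, 1), pool now (5, 8)
  P2: need (5, 5) fits (5, 8); releases (3, 0), pool now (8, 8)
  P3: need (5, 8) fits (8, 8); releases (0, 2), pool now (8, 10)
  P1: need (7, 10) fits (8, 10); releases (0, 2), pool now (8, 12)


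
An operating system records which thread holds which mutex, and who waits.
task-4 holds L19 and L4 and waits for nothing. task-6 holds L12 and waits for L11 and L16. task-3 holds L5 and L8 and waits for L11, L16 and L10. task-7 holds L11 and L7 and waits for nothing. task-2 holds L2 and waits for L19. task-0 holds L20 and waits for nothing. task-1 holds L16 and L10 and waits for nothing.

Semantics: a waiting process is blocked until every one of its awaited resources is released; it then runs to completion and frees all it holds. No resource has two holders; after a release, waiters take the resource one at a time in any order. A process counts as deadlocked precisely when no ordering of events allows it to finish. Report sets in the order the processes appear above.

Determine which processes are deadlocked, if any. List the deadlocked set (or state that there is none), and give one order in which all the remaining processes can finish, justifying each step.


Nothing here is deadlocked.
Key observation: the wait relation is loop-free; peeling off processes with no waits unwinds the whole state.
The rest can finish in the order task-4, task-7, task-1, task-6, task-3, task-2, task-0.
Verifying each step:
  run task-4 (it waits on nothing); releases L19 and L4
  run task-7 (it waits on nothing); releases L11 and L7
  run task-1 (it waits on nothing); releases L16 and L10
  task-6 waits on L11 and L16 — all released -> runs and releases L12
  task-3 waits on L11, L16 and L10 — all released -> runs and releases L5 and L8
  task-2 waits on L19 — all released -> runs and releases L2
  run task-0 (it waits on nothing); releases L20


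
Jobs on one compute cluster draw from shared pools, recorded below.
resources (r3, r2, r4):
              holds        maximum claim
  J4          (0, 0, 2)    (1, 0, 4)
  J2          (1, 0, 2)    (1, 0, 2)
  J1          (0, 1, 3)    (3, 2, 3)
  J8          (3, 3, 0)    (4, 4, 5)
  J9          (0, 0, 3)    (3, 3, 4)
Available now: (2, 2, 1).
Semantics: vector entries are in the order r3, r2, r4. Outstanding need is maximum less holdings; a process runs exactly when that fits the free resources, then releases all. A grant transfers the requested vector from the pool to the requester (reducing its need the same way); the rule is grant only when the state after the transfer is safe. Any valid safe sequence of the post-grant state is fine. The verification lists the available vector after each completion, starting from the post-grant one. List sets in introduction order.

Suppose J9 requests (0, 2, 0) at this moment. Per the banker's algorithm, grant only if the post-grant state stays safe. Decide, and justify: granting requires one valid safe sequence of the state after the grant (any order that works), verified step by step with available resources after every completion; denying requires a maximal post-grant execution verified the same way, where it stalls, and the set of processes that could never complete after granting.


DENY: after the grant no complete ordering would exist.
Key observation: after J2, J4 complete, (3, 0, 5) is the best the pool ever gets, yet each leftover process wants more r2.
On the post-grant state, J2, J4 is a maximal run — nothing extends it. Verifying each step:
  pool = (2, 0, 1)
  run J2 (needs (0, 0, 0), free (2, 0, 1)); after release of (1, 0, 2) the pool is (3, 0, 3)
  run J4 (needs (1, 0, 2), free (3, 0, 3)); after release of (0, 0, 2) the pool is (3, 0, 5)
  J1 still needs (3, 1, 0) but only (3, 0, 5) is free — short on r2
  J8 still needs (1, 1, 5) but only (3, 0, 5) is free — short on r2
  J9 still needs (3, 1, 1) but only (3, 0, 5) is free — short on r2
Processes that could never finish after the grant: J1, J8 and J9.


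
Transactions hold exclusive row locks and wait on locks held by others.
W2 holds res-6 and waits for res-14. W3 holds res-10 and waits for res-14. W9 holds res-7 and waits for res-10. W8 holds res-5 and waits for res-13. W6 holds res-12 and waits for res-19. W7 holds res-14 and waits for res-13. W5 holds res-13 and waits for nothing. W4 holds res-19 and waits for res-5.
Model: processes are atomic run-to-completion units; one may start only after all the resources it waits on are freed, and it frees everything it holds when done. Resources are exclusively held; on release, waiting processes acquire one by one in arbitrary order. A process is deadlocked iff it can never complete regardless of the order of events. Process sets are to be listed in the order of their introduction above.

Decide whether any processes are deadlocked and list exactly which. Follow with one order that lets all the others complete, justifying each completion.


No process is deadlocked.
Key observation: the wait relation is loop-free; peeling off processes with no waits unwinds the whole state.
One completion order for the rest: W5, W7, W3, W8, W4, W2, W9, W6.
Walking it through:
  run W5 (it waits on nothing); releases res-13
  W7: everything it awaited (res-13) is free; runs, freeing res-14
  W3: everything it awaited (res-14) is free; runs, freeing res-10
  W8: everything it awaited (res-13) is free; runs, freeing res-5
  W4: everything it awaited (res-5) is free; runs, freeing res-19
  W2: everything it awaited (res-14) is free; runs, freeing res-6
  W9: everything it awaited (res-10) is free; runs, freeing res-7
  W6: everything it awaited (res-19) is free; runs, freeing res-12


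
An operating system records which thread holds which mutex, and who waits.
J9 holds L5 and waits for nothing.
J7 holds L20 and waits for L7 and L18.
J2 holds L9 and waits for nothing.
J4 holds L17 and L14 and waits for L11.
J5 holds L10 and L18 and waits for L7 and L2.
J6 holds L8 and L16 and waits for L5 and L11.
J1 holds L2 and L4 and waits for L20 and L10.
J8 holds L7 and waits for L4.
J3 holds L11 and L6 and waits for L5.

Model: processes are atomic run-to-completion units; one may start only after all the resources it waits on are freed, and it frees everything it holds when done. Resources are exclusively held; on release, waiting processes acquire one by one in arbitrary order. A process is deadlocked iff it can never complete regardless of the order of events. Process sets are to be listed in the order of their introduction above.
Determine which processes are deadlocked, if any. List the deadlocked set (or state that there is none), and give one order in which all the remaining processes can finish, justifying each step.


Deadlocked set: J7, J5, J1 and J8.
Key observation: along J7 -> J5 -> J1 -> J7, each member waits on what the next one holds — a deadlock; J8 is caught in further circular waits.
The rest can finish in the order J9, J3, J4, J2, J6.
Step-by-step check:
  run J9 (it waits on nothing); releases L5
  run J3 (all its waits — L5 — are resolved); releases L11 and L6
  run J4 (all its waits — L11 — are resolved); releases L17 and L14
  run J2 (it waits on nothing); releases L9
  run J6 (all its waits — L5 and L11 — are resolved); releases L8 and L16


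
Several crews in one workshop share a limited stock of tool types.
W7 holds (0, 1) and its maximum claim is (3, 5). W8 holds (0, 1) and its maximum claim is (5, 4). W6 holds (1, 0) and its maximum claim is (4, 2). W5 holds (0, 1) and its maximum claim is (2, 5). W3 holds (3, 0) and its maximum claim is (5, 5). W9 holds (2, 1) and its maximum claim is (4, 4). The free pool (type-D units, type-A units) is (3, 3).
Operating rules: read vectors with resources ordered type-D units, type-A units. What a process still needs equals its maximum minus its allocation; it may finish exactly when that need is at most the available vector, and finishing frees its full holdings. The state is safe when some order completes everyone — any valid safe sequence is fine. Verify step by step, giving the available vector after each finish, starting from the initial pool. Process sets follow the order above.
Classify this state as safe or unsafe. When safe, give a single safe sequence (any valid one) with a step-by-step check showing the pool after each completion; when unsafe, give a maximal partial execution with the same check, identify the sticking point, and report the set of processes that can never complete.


SAFE — a valid safe sequence is W9, W7, W6, W3, W5, W8.
Key observation: at W9 the run first touches a limit — (2, 3) against (3, 3), exact on a resource it actually requests.
Verifying each step:
  pool = (3, 3)
  W9: need (2, 3) fits (3, 3); releases (2, 1), pool now (5, 4)
  W7: need (3, 4) fits (5, 4); releases (0, 1), pool now (5, 5)
  W6: need (3, 2) fits (5, 5); releases (1, 0), pool now (6, 5)
  W3: need (2, 5) fits (6, 5); releases (3, 0), pool now (9, 5)
  W5: need (2, 4) fits (9, 5); releases (0, 1), pool now (9, 6)
  W8: need (5, 3) fits (9, 6); releases (0, 1), pool now (9, 7)


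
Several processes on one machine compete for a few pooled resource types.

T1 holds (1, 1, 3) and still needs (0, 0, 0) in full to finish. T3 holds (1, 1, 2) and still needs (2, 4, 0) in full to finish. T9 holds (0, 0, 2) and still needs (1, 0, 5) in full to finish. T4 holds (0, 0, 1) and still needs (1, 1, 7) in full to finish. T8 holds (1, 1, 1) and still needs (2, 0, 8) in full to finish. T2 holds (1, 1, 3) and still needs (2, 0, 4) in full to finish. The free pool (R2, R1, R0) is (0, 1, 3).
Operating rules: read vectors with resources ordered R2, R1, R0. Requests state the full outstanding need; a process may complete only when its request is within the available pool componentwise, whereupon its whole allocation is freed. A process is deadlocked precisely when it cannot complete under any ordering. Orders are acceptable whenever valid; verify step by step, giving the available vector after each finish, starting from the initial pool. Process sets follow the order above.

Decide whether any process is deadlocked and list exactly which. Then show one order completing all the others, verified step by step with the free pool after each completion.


Deadlocked set: T3, T8 and T2.
Key observation: T1, T9, T4 can finish, but then (1, 2, 9) is all there is, and the blocked group's R2 demands exceed it.
The rest can finish in the order T1, T9, T4. Walking it through:
  pool = (0, 1, 3)
  T1: need (0, 0, 0) fits (0, 1, 3); releases (1, 1, 3), pool now (1, 2, 6)
  T9: need (1, 0, 5) fits (1, 2, 6); releases (0, 0, 2), pool now (1, 2, 8)
  T4: need (1, 1, 7) fits (1, 2, 8); releases (0, 0, 1), pool now (1, 2, 9)
The stuck group stays short no matter what:
  T3 still needs (2, 4, 0) but only (1, 2, 9) is free — short on R2 and R1
  T8 still needs (2, 0, 8) but only (1, 2, 9) is free — short on R2
  T2 still needs (2, 0, 4) but only (1, 2, 9) is free — short on R2


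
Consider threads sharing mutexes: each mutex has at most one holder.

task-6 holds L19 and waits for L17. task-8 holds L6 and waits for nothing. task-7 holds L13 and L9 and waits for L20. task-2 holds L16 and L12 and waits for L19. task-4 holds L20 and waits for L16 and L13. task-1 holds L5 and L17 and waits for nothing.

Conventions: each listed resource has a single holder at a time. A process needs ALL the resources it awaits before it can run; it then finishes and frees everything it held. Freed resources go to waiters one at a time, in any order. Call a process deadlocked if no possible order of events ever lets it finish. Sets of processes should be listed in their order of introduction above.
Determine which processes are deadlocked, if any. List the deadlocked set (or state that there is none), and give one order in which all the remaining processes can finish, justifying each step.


Deadlocked: task-7 and task-4.
Key observation: the loop task-7 -> task-4 -> task-7 blocks itself forever; no other process is dragged down with it.
A valid finishing order for the others: task-1, task-8, task-6, task-2.
Walking it through:
  task-1: no waits; runs immediately, freeing L5 and L17
  task-8: no waits; runs immediately, freeing L6
  run task-6 (all its waits — L17 — are resolved); releases L19
  run task-2 (all its waits — L19 — are resolved); releases L16 and L12


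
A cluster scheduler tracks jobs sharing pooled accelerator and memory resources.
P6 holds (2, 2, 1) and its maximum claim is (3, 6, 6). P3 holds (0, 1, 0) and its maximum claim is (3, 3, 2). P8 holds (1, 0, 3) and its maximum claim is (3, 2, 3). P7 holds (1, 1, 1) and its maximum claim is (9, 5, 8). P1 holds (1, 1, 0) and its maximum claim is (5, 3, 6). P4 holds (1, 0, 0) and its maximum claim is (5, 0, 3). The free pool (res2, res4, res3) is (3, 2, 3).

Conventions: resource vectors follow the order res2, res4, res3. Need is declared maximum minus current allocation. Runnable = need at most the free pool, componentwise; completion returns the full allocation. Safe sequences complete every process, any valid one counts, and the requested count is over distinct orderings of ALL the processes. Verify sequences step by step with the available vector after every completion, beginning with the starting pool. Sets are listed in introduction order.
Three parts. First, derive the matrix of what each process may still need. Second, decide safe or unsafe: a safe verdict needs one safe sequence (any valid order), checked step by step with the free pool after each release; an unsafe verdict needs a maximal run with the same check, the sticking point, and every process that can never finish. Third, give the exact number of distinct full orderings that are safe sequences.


(1) Need matrix, components ordered res2, res4, res3:
  P6: (1, 4, 5)
  P3: (3, 2, 2)
  P8: (2, 2, 0)
  P7: (8, 4, 7)
  P1: (4, 2, 6)
  P4: (4, 0, 3)
(2) The state is SAFE; one workable sequence: P8, P1, P3, P4, P6, P7.
Key observation: at P8 the run first touches a limit — (2, 2, 0) against (3, 2, 3), exact on a resource it actually requests.
Walking it through:
  pool = (3, 2, 3)
  P8 needs (2, 2, 0) <= (3, 2, 3) -> finishes; pool += (1, 0, 3) = (4, 2, 6)
  P1 needs (4, 2, 6) <= (4, 2, 6) -> finishes; pool += (1, 1, 0) = (5, 3, 6)
  P3 needs (3, 2, 2) <= (5, 3, 6) -> finishes; pool += (0, 1, 0) = (5, 4, 6)
  P4 needs (4, 0, 3) <= (5, 4, 6) -> finishes; pool += (1, 0, 0) = (6, 4, 6)
  P6 needs (1, 4, 5) <= (6, 4, 6) -> finishes; pool += (2, 2, 1) = (8, 6, 7)
  P7 needs (8, 4, 7) <= (8, 6, 7) -> finishes; pool += (1, 1, 1) = (9, 7, 8)
(3) Exactly 11 of the possible complete orderings are safe sequences.


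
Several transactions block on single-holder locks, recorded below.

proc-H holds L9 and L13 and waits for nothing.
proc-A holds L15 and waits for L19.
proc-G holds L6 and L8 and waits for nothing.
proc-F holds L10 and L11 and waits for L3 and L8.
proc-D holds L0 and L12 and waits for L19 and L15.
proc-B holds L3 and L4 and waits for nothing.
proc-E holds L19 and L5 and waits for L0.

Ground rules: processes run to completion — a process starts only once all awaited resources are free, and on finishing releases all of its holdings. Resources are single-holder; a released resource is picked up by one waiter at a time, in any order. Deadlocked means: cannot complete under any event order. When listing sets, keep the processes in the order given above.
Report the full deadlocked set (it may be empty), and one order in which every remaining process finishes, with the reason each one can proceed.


Deadlocked: proc-A, proc-D and proc-E.
Key observation: along proc-A -> proc-E -> proc-D -> proc-A, each member waits on what the next one holds — a deadlock; no other process is dragged down with it.
The rest can finish in the order proc-B, proc-H, proc-G, proc-F.
Check, step by step:
  proc-B waits on nothing -> runs at once and releases L3 and L4
  proc-H waits on nothing -> runs at once and releases L9 and L13
  proc-G waits on nothing -> runs at once and releases L6 and L8
  run proc-F (all its waits — L3 and L8 — are resolved); releases L10 and L11


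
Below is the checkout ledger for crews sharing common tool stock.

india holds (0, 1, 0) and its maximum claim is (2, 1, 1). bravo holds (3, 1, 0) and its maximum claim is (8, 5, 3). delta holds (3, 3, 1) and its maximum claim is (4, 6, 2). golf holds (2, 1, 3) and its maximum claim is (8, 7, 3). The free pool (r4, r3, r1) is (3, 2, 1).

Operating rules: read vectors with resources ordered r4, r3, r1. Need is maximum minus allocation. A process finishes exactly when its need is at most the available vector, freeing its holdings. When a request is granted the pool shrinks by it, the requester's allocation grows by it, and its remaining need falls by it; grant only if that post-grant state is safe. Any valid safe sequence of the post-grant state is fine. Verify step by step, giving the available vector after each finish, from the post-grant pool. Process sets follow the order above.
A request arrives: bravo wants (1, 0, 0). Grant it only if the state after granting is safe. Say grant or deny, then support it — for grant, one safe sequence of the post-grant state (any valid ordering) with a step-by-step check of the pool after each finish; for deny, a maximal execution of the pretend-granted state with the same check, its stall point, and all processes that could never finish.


DENY — the pretend-granted state is unsafe.
Key observation: after india, delta the pool peaks at (5, 6, 2), and each blocked process is short somewhere: bravo on r1; golf on r4.
After a pretend grant, a maximal execution: india, delta — then nothing else fits. Verifying each step:
  pool = (2, 2, 1)
  run india (needs (2, 0, 1), free (2, 2, 1)); after release of (0, 1, 0) the pool is (2, 3, 1)
  run delta (needs (1, 3, 1), free (2, 3, 1)); after release of (3, 3, 1) the pool is (5, 6, 2)
  blocked: bravo wants (4, 4, 3), pool (5, 6, 2) — not enough r1
  blocked: golf wants (6, 6, 0), pool (5, 6, 2) — not enough r4
Had the request been granted, bravo and golf could never finish.


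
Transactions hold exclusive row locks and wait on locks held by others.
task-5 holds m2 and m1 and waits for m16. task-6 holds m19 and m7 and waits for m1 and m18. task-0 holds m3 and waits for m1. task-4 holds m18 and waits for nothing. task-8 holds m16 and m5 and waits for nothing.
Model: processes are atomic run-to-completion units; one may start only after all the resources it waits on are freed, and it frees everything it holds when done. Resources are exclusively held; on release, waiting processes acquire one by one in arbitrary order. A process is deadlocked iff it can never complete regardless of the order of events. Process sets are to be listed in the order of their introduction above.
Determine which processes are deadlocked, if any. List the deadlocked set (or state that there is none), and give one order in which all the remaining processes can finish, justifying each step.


No process is deadlocked.
Key observation: the wait graph is acyclic; completion cascades from the unblocked processes through everyone else.
The rest can finish in the order task-8, task-5, task-0, task-4, task-6.
Walking it through:
  task-8: no waits; runs immediately, freeing m16 and m5
  task-5 waits on m16 — all released -> runs and releases m2 and m1
  task-0 waits on m1 — all released -> runs and releases m3
  task-4: no waits; runs immediately, freeing m18
  task-6 waits on m1 and m18 — all released -> runs and releases m19 and m7


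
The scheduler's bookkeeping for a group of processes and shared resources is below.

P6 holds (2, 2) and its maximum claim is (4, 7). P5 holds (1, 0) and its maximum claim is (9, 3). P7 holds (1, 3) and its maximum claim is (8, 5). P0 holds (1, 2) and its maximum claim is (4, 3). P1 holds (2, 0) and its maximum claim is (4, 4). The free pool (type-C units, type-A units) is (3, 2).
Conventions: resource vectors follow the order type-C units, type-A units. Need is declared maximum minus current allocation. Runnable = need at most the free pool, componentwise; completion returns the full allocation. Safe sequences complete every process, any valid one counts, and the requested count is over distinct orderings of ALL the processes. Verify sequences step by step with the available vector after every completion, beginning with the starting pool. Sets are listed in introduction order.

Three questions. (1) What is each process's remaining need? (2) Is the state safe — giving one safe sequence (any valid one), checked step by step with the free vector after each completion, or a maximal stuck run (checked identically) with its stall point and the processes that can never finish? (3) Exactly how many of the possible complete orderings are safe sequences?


(1) Outstanding need per process (order type-C units, type-A units):
  P6: (2, 5)
  P5: (8, 3)
  P7: (7, 2)
  P0: (3, 1)
  P1: (2, 4)
(2) The state is UNSAFE.
Key observation: after P0, P1 the pool peaks at (6, 4), and each blocked process is short somewhere: P6 on type-A units; P5 on type-C units; P7 on type-C units.
The run P0, P1 cannot be extended any further. Walking it through:
  pool = (3, 2)
  P0 needs (3, 1) <= (3, 2) -> finishes; pool += (1, 2) = (4, 4)
  P1 needs (2, 4) <= (4, 4) -> finishes; pool += (2, 0) = (6, 4)
  P6 cannot run: need (2, 5) vs free (6, 4) (insufficient type-A units)
  P5 cannot run: need (8, 3) vs free (6, 4) (insufficient type-C units)
  P7 cannot run: need (7, 2) vs free (6, 4) (insufficient type-C units)
Permanently blocked: P6, P5 and P7.
(3) Exactly 0 of the possible complete orderings are safe sequences.


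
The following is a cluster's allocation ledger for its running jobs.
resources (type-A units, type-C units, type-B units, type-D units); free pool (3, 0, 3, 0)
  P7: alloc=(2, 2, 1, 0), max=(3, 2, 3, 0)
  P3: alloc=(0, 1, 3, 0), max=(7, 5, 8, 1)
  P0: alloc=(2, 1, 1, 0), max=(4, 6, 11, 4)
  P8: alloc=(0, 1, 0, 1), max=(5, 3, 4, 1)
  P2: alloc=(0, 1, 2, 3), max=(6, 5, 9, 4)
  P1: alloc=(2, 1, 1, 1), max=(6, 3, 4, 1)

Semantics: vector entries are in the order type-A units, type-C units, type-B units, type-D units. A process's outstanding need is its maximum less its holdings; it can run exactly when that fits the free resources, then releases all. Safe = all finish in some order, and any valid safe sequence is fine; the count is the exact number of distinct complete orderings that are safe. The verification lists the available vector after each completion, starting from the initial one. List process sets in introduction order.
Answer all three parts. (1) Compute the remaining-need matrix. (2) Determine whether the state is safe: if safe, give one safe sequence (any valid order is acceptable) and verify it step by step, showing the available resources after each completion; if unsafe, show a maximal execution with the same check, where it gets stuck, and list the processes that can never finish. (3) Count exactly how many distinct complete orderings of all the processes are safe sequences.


(1) Outstanding need per process (order type-A units, type-C units, type-B units, type-D units):
  P7: (1, 0, 2, 0)
  P3: (7, 4, 5, 1)
  P0: (2, 5, 10, 4)
  P8: (5, 2, 4, 0)
  P2: (6, 4, 7, 1)
  P1: (4, 2, 3, 0)
(2) The state is SAFE; one workable sequence: P7, P8, P1, P3, P2, P0.
Key observation: at P8 the run first touches a limit — (5, 2, 4, 0) against (5, 2, 4, 0), exact on a resource it actually requests.
Step-by-step check:
  pool = (3, 0, 3, 0)
  P7: need (1, 0, 2, 0) fits (3, 0, 3, 0); releases (2, 2, 1, 0), pool now (5, 2, 4, 0)
  P8: need (5, 2, 4, 0) fits (5, 2, 4, 0); releases (0, 1, 0, 1), pool now (5, 3, 4, 1)
  P1: need (4, 2, 3, 0) fits (5, 3, 4, 1); releases (2, 1, 1, 1), pool now (7, 4, 5, 2)
  P3: need (7, 4, 5, 1) fits (7, 4, 5, 2); releases (0, 1, 3, 0), pool now (7, 5, 8, 2)
  P2: need (6, 4, 7, 1) fits (7, 5, 8, 2); releases (0, 1, 2, 3), pool now (7, 6, 10, 5)
  P0: need (2, 5, 10, 4) fits (7, 6, 10, 5); releases (2, 1, 1, 0), pool now (9, 7, 11, 5)
(3) Exactly 2 of the possible complete orderings are safe sequences.


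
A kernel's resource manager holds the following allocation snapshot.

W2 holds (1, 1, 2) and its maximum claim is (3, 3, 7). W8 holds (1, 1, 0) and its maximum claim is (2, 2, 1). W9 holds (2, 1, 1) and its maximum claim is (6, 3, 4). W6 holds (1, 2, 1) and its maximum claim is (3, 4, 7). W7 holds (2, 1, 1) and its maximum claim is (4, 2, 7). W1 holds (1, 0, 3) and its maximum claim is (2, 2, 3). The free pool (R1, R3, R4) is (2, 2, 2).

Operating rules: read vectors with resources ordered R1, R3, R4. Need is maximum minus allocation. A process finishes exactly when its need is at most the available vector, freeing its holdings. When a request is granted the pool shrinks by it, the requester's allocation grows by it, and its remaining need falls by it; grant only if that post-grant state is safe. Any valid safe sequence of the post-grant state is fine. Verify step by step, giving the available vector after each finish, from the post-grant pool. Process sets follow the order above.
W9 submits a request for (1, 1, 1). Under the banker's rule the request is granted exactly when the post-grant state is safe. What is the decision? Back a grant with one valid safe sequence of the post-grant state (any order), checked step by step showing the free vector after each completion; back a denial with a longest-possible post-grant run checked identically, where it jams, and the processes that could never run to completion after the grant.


GRANT. The post-grant state is safe; one safe sequence: W8, W1, W9, W6, W2, W7.
Key observation: the grant leaves (1, 1, 1) free — enough for W8, whose release restarts the cascade.
Step-by-step check of the post-grant state:
  pool = (1, 1, 1)
  run W8 (needs (1, 1, 1), free (1, 1, 1)); after release of (1, 1, 0) the pool is (2, 2, 1)
  run W1 (needs (1, 2, 0), free (2, 2, 1)); after release of (1, 0, 3) the pool is (3, 2, 4)
  run W9 (needs (3, 1, 2), free (3, 2, 4)); after release of (3, 2, 2) the pool is (6, 4, 6)
  run W6 (needs (2, 2, 6), free (6, 4, 6)); after release of (1, 2, 1) the pool is (7, 6, 7)
  run W2 (needs (2, 2, 5), free (7, 6, 7)); after release of (1, 1, 2) the pool is (8, 7, 9)
  run W7 (needs (2, 1, 6), free (8, 7, 9)); after release of (2, 1, 1) the pool is (10, 8, 10)
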